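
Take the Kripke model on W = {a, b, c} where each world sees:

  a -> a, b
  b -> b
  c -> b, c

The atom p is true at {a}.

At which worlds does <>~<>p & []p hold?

a: <>~<>p is T, []p is F. ✗
b: <>~<>p is T, []p is F. ✗
c: <>~<>p is T, []p is F. ✗

∅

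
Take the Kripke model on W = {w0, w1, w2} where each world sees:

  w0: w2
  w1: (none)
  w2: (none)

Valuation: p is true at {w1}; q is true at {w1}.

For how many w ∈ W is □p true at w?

w0: successors {w2}; p there: w2:F. ✗
w1: no successors, so □p holds vacuously. ✓
w2: no successors, so □p holds vacuously. ✓
Satisfying worlds: {w1, w2}.

2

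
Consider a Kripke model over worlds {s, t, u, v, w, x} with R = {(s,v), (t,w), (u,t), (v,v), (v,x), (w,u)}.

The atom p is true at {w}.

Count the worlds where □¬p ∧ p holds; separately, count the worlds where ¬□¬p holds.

1 and 1

For □¬p ∧ p:
s: □¬p is T, p is F. ✗
t: □¬p is F, p is F. ✗
u: □¬p is T, p is F. ✗
v: □¬p is T, p is F. ✗
w: □¬p is T, p is T. ✓
x: □¬p is T, p is F. ✗
— 1 world.
For ¬□¬p:
s: □¬p is T. ✗
t: □¬p is F. ✓
u: □¬p is T. ✗
v: □¬p is T. ✗
w: □¬p is T. ✗
x: □¬p is T. ✗
— 1 world.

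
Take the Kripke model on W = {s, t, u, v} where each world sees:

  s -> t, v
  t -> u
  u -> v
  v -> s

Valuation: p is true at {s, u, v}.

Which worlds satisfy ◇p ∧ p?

{s, u, v}

s: ◇p is T, p is T. ✓
t: ◇p is T, p is F. ✗
u: ◇p is T, p is T. ✓
v: ◇p is T, p is T. ✓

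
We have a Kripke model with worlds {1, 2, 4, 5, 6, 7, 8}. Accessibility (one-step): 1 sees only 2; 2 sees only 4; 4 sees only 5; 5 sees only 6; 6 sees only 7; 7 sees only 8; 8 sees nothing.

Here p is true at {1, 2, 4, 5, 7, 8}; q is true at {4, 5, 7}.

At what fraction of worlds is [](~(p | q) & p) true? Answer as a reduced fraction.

1: successors {2}; ~(p | q) & p there: 2:F. ✗
2: successors {4}; ~(p | q) & p there: 4:F. ✗
4: successors {5}; ~(p | q) & p there: 5:F. ✗
5: successors {6}; ~(p | q) & p there: 6:F. ✗
6: successors {7}; ~(p | q) & p there: 7:F. ✗
7: successors {8}; ~(p | q) & p there: 8:F. ✗
8: no successors, so [](~(p | q) & p) holds vacuously. ✓
That's 1 of 7 worlds, so 1/7.

1/7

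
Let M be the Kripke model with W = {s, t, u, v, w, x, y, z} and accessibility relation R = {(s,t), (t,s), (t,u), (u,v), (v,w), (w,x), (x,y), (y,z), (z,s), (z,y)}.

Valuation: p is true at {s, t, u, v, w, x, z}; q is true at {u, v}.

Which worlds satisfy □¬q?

{s, v, w, x, y, z}

s: successors {t}; ¬q there: t:T. ✓
t: successors {s, u}; ¬q there: s:T, u:F. ✗
u: successors {v}; ¬q there: v:F. ✗
v: successors {w}; ¬q there: w:T. ✓
w: successors {x}; ¬q there: x:T. ✓
x: successors {y}; ¬q there: y:T. ✓
y: successors {z}; ¬q there: z:T. ✓
z: successors {s, y}; ¬q there: s:T, y:T. ✓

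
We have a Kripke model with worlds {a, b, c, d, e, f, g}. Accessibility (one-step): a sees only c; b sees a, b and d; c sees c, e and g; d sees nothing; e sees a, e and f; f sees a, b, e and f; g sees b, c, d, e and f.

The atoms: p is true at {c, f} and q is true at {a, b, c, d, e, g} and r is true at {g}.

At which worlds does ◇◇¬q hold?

{c, e, f, g}

a: successors {c}; ◇¬q there: c:F. ✗
b: successors {a, b, d}; ◇¬q there: a:F, b:F, d:F. ✗
c: successors {c, e, g}; ◇¬q there: c:F, e:T, g:T. ✓
d: no successors, so ◇◇¬q fails. ✗
e: successors {a, e, f}; ◇¬q there: a:F, e:T, f:T. ✓
f: successors {a, b, e, f}; ◇¬q there: a:F, b:F, e:T, f:T. ✓
g: successors {b, c, d, e, f}; ◇¬q there: b:F, c:F, d:F, e:T, f:T. ✓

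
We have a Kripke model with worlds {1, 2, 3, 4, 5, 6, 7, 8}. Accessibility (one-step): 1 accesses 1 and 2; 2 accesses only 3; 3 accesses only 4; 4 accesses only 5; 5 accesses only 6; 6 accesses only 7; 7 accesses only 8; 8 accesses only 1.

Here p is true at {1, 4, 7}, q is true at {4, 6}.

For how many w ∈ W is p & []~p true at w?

1: p is T, []~p is F. ✗
2: p is F, []~p is T. ✗
3: p is F, []~p is F. ✗
4: p is T, []~p is T. ✓
5: p is F, []~p is T. ✗
6: p is F, []~p is F. ✗
7: p is T, []~p is T. ✓
8: p is F, []~p is F. ✗
Satisfying worlds: {4, 7}.

2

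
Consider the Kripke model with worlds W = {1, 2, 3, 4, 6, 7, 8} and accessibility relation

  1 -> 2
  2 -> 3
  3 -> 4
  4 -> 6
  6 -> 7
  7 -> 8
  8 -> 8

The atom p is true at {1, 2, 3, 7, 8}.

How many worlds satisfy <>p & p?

1: <>p is T, p is T. ✓
2: <>p is T, p is T. ✓
3: <>p is F, p is T. ✗
4: <>p is F, p is F. ✗
6: <>p is T, p is F. ✗
7: <>p is T, p is T. ✓
8: <>p is T, p is T. ✓
Satisfying worlds: {1, 2, 7, 8}.

4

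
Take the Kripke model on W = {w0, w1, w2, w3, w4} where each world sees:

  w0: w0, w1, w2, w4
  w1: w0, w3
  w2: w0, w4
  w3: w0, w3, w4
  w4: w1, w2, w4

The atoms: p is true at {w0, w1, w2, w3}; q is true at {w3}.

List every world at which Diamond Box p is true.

{w0, w4}

w0: successors {w0, w1, w2, w4}; Box p there: w0:F, w1:T, w2:F, w4:F. ✓
w1: successors {w0, w3}; Box p there: w0:F, w3:F. ✗
w2: successors {w0, w4}; Box p there: w0:F, w4:F. ✗
w3: successors {w0, w3, w4}; Box p there: w0:F, w3:F, w4:F. ✗
w4: successors {w1, w2, w4}; Box p there: w1:T, w2:F, w4:F. ✓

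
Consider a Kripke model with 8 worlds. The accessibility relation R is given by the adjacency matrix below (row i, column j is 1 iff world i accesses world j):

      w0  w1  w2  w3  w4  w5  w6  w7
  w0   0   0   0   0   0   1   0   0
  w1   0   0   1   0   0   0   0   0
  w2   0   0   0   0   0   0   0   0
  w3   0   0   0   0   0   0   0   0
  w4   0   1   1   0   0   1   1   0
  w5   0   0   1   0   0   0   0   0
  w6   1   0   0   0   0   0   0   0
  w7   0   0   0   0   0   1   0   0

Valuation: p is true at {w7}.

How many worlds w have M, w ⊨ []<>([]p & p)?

w0: successors {w5}; <>([]p & p) there: w5:F. ✗
w1: successors {w2}; <>([]p & p) there: w2:F. ✗
w2: no successors, so []<>([]p & p) holds vacuously. ✓
w3: no successors, so []<>([]p & p) holds vacuously. ✓
w4: successors {w1, w2, w5, w6}; <>([]p & p) there: w1:F, w2:F, w5:F, w6:F. ✗
w5: successors {w2}; <>([]p & p) there: w2:F. ✗
w6: successors {w0}; <>([]p & p) there: w0:F. ✗
w7: successors {w5}; <>([]p & p) there: w5:F. ✗
Satisfying worlds: {w2, w3}.

2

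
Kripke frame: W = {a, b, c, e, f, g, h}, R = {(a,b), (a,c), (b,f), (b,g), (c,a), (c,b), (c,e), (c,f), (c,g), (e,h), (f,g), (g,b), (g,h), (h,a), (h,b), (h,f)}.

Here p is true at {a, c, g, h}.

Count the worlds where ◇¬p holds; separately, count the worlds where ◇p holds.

For ◇¬p:
a: successors {b, c}; ¬p there: b:T, c:F. ✓
b: successors {f, g}; ¬p there: f:T, g:F. ✓
c: successors {a, b, e, f, g}; ¬p there: a:F, b:T, e:T, f:T, g:F. ✓
e: successors {h}; ¬p there: h:F. ✗
f: successors {g}; ¬p there: g:F. ✗
g: successors {b, h}; ¬p there: b:T, h:F. ✓
h: successors {a, b, f}; ¬p there: a:F, b:T, f:T. ✓
— 5 worlds.
For ◇p:
a: successors {b, c}; p there: b:F, c:T. ✓
b: successors {f, g}; p there: f:F, g:T. ✓
c: successors {a, b, e, f, g}; p there: a:T, b:F, e:F, f:F, g:T. ✓
e: successors {h}; p there: h:T. ✓
f: successors {g}; p there: g:T. ✓
g: successors {b, h}; p there: b:F, h:T. ✓
h: successors {a, b, f}; p there: a:T, b:F, f:F. ✓
— 7 worlds.

5 and 7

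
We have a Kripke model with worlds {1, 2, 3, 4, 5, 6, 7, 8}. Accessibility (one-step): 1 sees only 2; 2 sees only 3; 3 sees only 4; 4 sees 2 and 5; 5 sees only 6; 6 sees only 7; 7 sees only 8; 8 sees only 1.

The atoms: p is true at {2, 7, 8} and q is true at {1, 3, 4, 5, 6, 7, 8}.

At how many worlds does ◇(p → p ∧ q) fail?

1: successors {2}; p → p ∧ q there: 2:F. ✗
2: successors {3}; p → p ∧ q there: 3:T. ✓
3: successors {4}; p → p ∧ q there: 4:T. ✓
4: successors {2, 5}; p → p ∧ q there: 2:F, 5:T. ✓
5: successors {6}; p → p ∧ q there: 6:T. ✓
6: successors {7}; p → p ∧ q there: 7:T. ✓
7: successors {8}; p → p ∧ q there: 8:T. ✓
8: successors {1}; p → p ∧ q there: 1:T. ✓
Satisfying worlds: {2, 3, 4, 5, 6, 7, 8}.
So ◇(p → p ∧ q) fails at the other 1 world.

1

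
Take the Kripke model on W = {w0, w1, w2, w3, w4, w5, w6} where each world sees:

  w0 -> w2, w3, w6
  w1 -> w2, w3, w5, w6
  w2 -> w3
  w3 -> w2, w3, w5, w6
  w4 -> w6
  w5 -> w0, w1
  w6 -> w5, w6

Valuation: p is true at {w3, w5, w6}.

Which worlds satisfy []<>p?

w0: successors {w2, w3, w6}; <>p there: w2:T, w3:T, w6:T. ✓
w1: successors {w2, w3, w5, w6}; <>p there: w2:T, w3:T, w5:F, w6:T. ✗
w2: successors {w3}; <>p there: w3:T. ✓
w3: successors {w2, w3, w5, w6}; <>p there: w2:T, w3:T, w5:F, w6:T. ✗
w4: successors {w6}; <>p there: w6:T. ✓
w5: successors {w0, w1}; <>p there: w0:T, w1:T. ✓
w6: successors {w5, w6}; <>p there: w5:F, w6:T. ✗

{w0, w2, w4, w5}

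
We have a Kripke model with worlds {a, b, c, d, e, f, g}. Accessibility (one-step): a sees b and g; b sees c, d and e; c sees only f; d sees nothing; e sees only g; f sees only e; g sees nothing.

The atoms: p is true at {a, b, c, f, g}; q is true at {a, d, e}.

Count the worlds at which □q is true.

3

a: successors {b, g}; q there: b:F, g:F. ✗
b: successors {c, d, e}; q there: c:F, d:T, e:T. ✗
c: successors {f}; q there: f:F. ✗
d: no successors, so □q holds vacuously. ✓
e: successors {g}; q there: g:F. ✗
f: successors {e}; q there: e:T. ✓
g: no successors, so □q holds vacuously. ✓
Satisfying worlds: {d, f, g}.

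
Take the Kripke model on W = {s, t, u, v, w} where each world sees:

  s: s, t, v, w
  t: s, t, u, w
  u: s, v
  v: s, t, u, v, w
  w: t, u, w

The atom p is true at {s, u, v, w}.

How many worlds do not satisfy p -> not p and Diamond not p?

s: p is T, not p and Diamond not p is F. ✗
t: p is F, not p and Diamond not p is T. ✓
u: p is T, not p and Diamond not p is F. ✗
v: p is T, not p and Diamond not p is F. ✗
w: p is T, not p and Diamond not p is F. ✗
Satisfying worlds: {t}.
So p -> not p and Diamond not p fails at the other 4 worlds.

4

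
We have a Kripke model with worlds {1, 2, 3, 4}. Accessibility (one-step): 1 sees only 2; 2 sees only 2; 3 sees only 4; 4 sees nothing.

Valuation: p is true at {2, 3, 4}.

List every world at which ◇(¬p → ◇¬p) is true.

1: successors {2}; ¬p → ◇¬p there: 2:T. ✓
2: successors {2}; ¬p → ◇¬p there: 2:T. ✓
3: successors {4}; ¬p → ◇¬p there: 4:T. ✓
4: no successors, so ◇(¬p → ◇¬p) fails. ✗

{1, 2, 3}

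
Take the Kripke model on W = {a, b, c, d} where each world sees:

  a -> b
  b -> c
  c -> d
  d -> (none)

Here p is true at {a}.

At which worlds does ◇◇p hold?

∅

a: successors {b}; ◇p there: b:F. ✗
b: successors {c}; ◇p there: c:F. ✗
c: successors {d}; ◇p there: d:F. ✗
d: no successors, so ◇◇p fails. ✗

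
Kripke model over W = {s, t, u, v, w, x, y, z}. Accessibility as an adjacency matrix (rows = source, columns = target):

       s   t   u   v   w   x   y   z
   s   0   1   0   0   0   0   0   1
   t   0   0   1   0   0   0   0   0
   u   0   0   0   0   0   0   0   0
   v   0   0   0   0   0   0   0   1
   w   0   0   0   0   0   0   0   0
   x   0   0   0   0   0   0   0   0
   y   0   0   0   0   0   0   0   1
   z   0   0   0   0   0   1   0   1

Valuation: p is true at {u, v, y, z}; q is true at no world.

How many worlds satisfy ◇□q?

2

s: successors {t, z}; □q there: t:F, z:F. ✗
t: successors {u}; □q there: u:T. ✓
u: no successors, so ◇□q fails. ✗
v: successors {z}; □q there: z:F. ✗
w: no successors, so ◇□q fails. ✗
x: no successors, so ◇□q fails. ✗
y: successors {z}; □q there: z:F. ✗
z: successors {x, z}; □q there: x:T, z:F. ✓
Satisfying worlds: {t, z}.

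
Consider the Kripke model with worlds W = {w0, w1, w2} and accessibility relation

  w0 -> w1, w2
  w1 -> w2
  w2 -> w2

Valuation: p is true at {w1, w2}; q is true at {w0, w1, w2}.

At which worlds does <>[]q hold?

w0: successors {w1, w2}; []q there: w1:T, w2:T. ✓
w1: successors {w2}; []q there: w2:T. ✓
w2: successors {w2}; []q there: w2:T. ✓

{w0, w1, w2}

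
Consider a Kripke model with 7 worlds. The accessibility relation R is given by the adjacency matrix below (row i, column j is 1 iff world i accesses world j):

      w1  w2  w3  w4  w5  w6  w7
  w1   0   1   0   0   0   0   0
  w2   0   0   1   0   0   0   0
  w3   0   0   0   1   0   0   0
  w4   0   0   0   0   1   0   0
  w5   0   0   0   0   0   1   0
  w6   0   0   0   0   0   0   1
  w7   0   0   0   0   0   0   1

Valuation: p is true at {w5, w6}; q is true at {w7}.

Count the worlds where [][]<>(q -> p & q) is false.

w1: successors {w2}; []<>(q -> p & q) there: w2:T. ✓
w2: successors {w3}; []<>(q -> p & q) there: w3:T. ✓
w3: successors {w4}; []<>(q -> p & q) there: w4:T. ✓
w4: successors {w5}; []<>(q -> p & q) there: w5:F. ✗
w5: successors {w6}; []<>(q -> p & q) there: w6:F. ✗
w6: successors {w7}; []<>(q -> p & q) there: w7:F. ✗
w7: successors {w7}; []<>(q -> p & q) there: w7:F. ✗
Satisfying worlds: {w1, w2, w3}.
So [][]<>(q -> p & q) fails at the other 4 worlds.

4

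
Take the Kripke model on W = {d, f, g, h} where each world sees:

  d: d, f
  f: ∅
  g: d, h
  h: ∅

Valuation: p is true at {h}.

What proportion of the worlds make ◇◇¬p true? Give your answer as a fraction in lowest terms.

1/2

d: successors {d, f}; ◇¬p there: d:T, f:F. ✓
f: no successors, so ◇◇¬p fails. ✗
g: successors {d, h}; ◇¬p there: d:T, h:F. ✓
h: no successors, so ◇◇¬p fails. ✗
That's 2 of 4 worlds, so 2/4 = 1/2.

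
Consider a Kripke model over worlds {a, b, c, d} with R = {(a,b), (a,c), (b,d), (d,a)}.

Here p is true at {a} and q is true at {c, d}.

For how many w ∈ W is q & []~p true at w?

1

a: q is F, []~p is T. ✗
b: q is F, []~p is T. ✗
c: q is T, []~p is T. ✓
d: q is T, []~p is F. ✗
Satisfying worlds: {c}.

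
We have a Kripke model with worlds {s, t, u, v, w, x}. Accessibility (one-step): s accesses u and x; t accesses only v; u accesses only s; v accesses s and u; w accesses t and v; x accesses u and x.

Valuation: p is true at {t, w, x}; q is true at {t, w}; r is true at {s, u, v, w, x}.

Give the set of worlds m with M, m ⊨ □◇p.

s: successors {u, x}; ◇p there: u:F, x:T. ✗
t: successors {v}; ◇p there: v:F. ✗
u: successors {s}; ◇p there: s:T. ✓
v: successors {s, u}; ◇p there: s:T, u:F. ✗
w: successors {t, v}; ◇p there: t:F, v:F. ✗
x: successors {u, x}; ◇p there: u:F, x:T. ✗

{u}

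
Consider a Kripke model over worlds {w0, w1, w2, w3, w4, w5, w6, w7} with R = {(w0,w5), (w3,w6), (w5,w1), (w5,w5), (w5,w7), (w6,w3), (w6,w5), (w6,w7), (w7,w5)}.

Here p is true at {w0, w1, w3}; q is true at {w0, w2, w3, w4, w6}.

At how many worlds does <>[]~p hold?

w0: successors {w5}; []~p there: w5:F. ✗
w1: no successors, so <>[]~p fails. ✗
w2: no successors, so <>[]~p fails. ✗
w3: successors {w6}; []~p there: w6:F. ✗
w4: no successors, so <>[]~p fails. ✗
w5: successors {w1, w5, w7}; []~p there: w1:T, w5:F, w7:T. ✓
w6: successors {w3, w5, w7}; []~p there: w3:T, w5:F, w7:T. ✓
w7: successors {w5}; []~p there: w5:F. ✗
Satisfying worlds: {w5, w6}.

2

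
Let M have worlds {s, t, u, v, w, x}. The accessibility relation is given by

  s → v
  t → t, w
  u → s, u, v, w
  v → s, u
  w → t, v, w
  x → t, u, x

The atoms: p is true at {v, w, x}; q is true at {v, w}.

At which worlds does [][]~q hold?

{s}

s: successors {v}; []~q there: v:T. ✓
t: successors {t, w}; []~q there: t:F, w:F. ✗
u: successors {s, u, v, w}; []~q there: s:F, u:F, v:T, w:F. ✗
v: successors {s, u}; []~q there: s:F, u:F. ✗
w: successors {t, v, w}; []~q there: t:F, v:T, w:F. ✗
x: successors {t, u, x}; []~q there: t:F, u:F, x:T. ✗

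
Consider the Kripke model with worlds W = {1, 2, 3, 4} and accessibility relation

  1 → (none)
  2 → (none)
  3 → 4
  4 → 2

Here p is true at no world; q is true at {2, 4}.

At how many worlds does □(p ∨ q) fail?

1: no successors, so □(p ∨ q) holds vacuously. ✓
2: no successors, so □(p ∨ q) holds vacuously. ✓
3: successors {4}; p ∨ q there: 4:T. ✓
4: successors {2}; p ∨ q there: 2:T. ✓
Satisfying worlds: {1, 2, 3, 4}.
So □(p ∨ q) fails at the other 0 worlds.

0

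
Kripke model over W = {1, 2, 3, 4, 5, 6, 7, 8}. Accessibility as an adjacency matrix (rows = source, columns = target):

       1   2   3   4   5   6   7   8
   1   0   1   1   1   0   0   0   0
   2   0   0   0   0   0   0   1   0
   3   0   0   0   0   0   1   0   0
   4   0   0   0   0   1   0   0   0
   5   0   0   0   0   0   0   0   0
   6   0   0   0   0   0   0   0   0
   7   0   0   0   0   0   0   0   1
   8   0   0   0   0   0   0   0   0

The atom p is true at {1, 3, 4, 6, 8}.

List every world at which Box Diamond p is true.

1: successors {2, 3, 4}; Diamond p there: 2:F, 3:T, 4:F. ✗
2: successors {7}; Diamond p there: 7:T. ✓
3: successors {6}; Diamond p there: 6:F. ✗
4: successors {5}; Diamond p there: 5:F. ✗
5: no successors, so Box Diamond p holds vacuously. ✓
6: no successors, so Box Diamond p holds vacuously. ✓
7: successors {8}; Diamond p there: 8:F. ✗
8: no successors, so Box Diamond p holds vacuously. ✓

{2, 5, 6, 8}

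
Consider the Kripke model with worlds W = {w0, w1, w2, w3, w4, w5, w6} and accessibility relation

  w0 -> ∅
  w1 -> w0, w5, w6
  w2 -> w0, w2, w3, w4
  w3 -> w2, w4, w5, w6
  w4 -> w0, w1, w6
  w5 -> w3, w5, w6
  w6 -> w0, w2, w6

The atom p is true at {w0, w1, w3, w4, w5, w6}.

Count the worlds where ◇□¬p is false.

3

w0: no successors, so ◇□¬p fails. ✗
w1: successors {w0, w5, w6}; □¬p there: w0:T, w5:F, w6:F. ✓
w2: successors {w0, w2, w3, w4}; □¬p there: w0:T, w2:F, w3:F, w4:F. ✓
w3: successors {w2, w4, w5, w6}; □¬p there: w2:F, w4:F, w5:F, w6:F. ✗
w4: successors {w0, w1, w6}; □¬p there: w0:T, w1:F, w6:F. ✓
w5: successors {w3, w5, w6}; □¬p there: w3:F, w5:F, w6:F. ✗
w6: successors {w0, w2, w6}; □¬p there: w0:T, w2:F, w6:F. ✓
Satisfying worlds: {w1, w2, w4, w6}.
So ◇□¬p fails at the other 3 worlds.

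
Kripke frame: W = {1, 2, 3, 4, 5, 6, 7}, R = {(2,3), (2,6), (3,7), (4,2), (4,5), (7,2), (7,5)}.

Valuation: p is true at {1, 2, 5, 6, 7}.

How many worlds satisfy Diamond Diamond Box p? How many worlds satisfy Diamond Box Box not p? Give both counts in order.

4 and 3

For Diamond Diamond Box p:
1: no successors, so Diamond Diamond Box p fails. ✗
2: successors {3, 6}; Diamond Box p there: 3:T, 6:F. ✓
3: successors {7}; Diamond Box p there: 7:T. ✓
4: successors {2, 5}; Diamond Box p there: 2:T, 5:F. ✓
5: no successors, so Diamond Diamond Box p fails. ✗
6: no successors, so Diamond Diamond Box p fails. ✗
7: successors {2, 5}; Diamond Box p there: 2:T, 5:F. ✓
— 4 worlds.
For Diamond Box Box not p:
1: no successors, so Diamond Box Box not p fails. ✗
2: successors {3, 6}; Box Box not p there: 3:F, 6:T. ✓
3: successors {7}; Box Box not p there: 7:F. ✗
4: successors {2, 5}; Box Box not p there: 2:F, 5:T. ✓
5: no successors, so Diamond Box Box not p fails. ✗
6: no successors, so Diamond Box Box not p fails. ✗
7: successors {2, 5}; Box Box not p there: 2:F, 5:T. ✓
— 3 worlds.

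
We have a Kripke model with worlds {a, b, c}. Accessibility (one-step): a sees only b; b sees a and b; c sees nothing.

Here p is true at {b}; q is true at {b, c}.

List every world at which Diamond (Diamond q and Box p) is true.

a: successors {b}; Diamond q and Box p there: b:F. ✗
b: successors {a, b}; Diamond q and Box p there: a:T, b:F. ✓
c: no successors, so Diamond (Diamond q and Box p) fails. ✗

{b}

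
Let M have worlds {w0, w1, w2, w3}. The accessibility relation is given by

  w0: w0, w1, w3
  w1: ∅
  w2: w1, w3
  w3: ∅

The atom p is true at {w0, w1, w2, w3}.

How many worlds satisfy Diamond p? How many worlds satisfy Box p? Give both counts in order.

For Diamond p:
w0: successors {w0, w1, w3}; p there: w0:T, w1:T, w3:T. ✓
w1: no successors, so Diamond p fails. ✗
w2: successors {w1, w3}; p there: w1:T, w3:T. ✓
w3: no successors, so Diamond p fails. ✗
— 2 worlds.
For Box p:
w0: successors {w0, w1, w3}; p there: w0:T, w1:T, w3:T. ✓
w1: no successors, so Box p holds vacuously. ✓
w2: successors {w1, w3}; p there: w1:T, w3:T. ✓
w3: no successors, so Box p holds vacuously. ✓
— 4 worlds.

2 and 4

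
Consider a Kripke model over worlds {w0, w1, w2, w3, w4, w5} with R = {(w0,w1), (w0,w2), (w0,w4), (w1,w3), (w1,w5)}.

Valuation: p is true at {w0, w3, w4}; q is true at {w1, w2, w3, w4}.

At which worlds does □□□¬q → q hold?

{w1, w2, w3, w4}

w0: □□□¬q is T, q is F. ✗
w1: □□□¬q is T, q is T. ✓
w2: □□□¬q is T, q is T. ✓
w3: □□□¬q is T, q is T. ✓
w4: □□□¬q is T, q is T. ✓
w5: □□□¬q is T, q is F. ✗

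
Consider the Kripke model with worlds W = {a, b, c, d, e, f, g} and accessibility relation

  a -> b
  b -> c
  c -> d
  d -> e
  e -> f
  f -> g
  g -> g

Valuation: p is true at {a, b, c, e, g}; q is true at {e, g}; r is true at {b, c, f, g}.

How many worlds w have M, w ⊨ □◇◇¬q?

a: successors {b}; ◇◇¬q there: b:T. ✓
b: successors {c}; ◇◇¬q there: c:F. ✗
c: successors {d}; ◇◇¬q there: d:T. ✓
d: successors {e}; ◇◇¬q there: e:F. ✗
e: successors {f}; ◇◇¬q there: f:F. ✗
f: successors {g}; ◇◇¬q there: g:F. ✗
g: successors {g}; ◇◇¬q there: g:F. ✗
Satisfying worlds: {a, c}.

2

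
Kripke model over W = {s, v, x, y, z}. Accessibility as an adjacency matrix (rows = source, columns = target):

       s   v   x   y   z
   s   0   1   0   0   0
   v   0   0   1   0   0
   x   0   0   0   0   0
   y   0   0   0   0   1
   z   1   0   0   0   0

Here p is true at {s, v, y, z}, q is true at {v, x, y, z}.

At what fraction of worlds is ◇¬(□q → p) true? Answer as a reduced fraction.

s: successors {v}; ¬(□q → p) there: v:F. ✗
v: successors {x}; ¬(□q → p) there: x:T. ✓
x: no successors, so ◇¬(□q → p) fails. ✗
y: successors {z}; ¬(□q → p) there: z:F. ✗
z: successors {s}; ¬(□q → p) there: s:F. ✗
That's 1 of 5 worlds, so 1/5.

1/5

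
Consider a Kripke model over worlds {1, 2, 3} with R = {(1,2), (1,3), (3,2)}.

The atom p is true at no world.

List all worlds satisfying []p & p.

∅

1: []p is F, p is F. ✗
2: []p is T, p is F. ✗
3: []p is F, p is F. ✗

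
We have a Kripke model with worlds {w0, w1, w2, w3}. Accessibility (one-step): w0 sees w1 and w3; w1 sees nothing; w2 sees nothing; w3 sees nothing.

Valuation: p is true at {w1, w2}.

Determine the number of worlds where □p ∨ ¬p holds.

w0: □p is F, ¬p is T. ✓
w1: □p is T, ¬p is F. ✓
w2: □p is T, ¬p is F. ✓
w3: □p is T, ¬p is T. ✓
Satisfying worlds: {w0, w1, w2, w3}.

4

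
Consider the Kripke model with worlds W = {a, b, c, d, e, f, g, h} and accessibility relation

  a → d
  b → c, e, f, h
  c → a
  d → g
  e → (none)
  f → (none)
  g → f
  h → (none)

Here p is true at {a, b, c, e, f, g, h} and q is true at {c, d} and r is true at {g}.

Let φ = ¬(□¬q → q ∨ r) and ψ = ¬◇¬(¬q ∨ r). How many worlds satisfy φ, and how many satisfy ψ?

3 and 6

For ¬(□¬q → q ∨ r):
a: □¬q → q ∨ r is T. ✗
b: □¬q → q ∨ r is T. ✗
c: □¬q → q ∨ r is T. ✗
d: □¬q → q ∨ r is T. ✗
e: □¬q → q ∨ r is F. ✓
f: □¬q → q ∨ r is F. ✓
g: □¬q → q ∨ r is T. ✗
h: □¬q → q ∨ r is F. ✓
— 3 worlds.
For ¬◇¬(¬q ∨ r):
a: ◇¬(¬q ∨ r) is T. ✗
b: ◇¬(¬q ∨ r) is T. ✗
c: ◇¬(¬q ∨ r) is F. ✓
d: ◇¬(¬q ∨ r) is F. ✓
e: ◇¬(¬q ∨ r) is F. ✓
f: ◇¬(¬q ∨ r) is F. ✓
g: ◇¬(¬q ∨ r) is F. ✓
h: ◇¬(¬q ∨ r) is F. ✓
— 6 worlds.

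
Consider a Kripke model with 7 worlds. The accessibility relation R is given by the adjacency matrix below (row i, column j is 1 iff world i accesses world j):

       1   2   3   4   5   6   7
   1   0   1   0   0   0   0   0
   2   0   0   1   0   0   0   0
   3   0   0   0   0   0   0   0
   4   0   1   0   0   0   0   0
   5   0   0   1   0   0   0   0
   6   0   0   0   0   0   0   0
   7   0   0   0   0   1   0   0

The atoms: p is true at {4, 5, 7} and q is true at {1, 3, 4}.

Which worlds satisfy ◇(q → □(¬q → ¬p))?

{1, 2, 4, 5, 7}

1: successors {2}; q → □(¬q → ¬p) there: 2:T. ✓
2: successors {3}; q → □(¬q → ¬p) there: 3:T. ✓
3: no successors, so ◇(q → □(¬q → ¬p)) fails. ✗
4: successors {2}; q → □(¬q → ¬p) there: 2:T. ✓
5: successors {3}; q → □(¬q → ¬p) there: 3:T. ✓
6: no successors, so ◇(q → □(¬q → ¬p)) fails. ✗
7: successors {5}; q → □(¬q → ¬p) there: 5:T. ✓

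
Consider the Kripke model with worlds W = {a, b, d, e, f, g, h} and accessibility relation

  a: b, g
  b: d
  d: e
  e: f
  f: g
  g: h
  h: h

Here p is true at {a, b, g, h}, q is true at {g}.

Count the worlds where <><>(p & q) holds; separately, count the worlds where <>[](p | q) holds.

1 and 5

For <><>(p & q):
a: successors {b, g}; <>(p & q) there: b:F, g:F. ✗
b: successors {d}; <>(p & q) there: d:F. ✗
d: successors {e}; <>(p & q) there: e:F. ✗
e: successors {f}; <>(p & q) there: f:T. ✓
f: successors {g}; <>(p & q) there: g:F. ✗
g: successors {h}; <>(p & q) there: h:F. ✗
h: successors {h}; <>(p & q) there: h:F. ✗
— 1 world.
For <>[](p | q):
a: successors {b, g}; [](p | q) there: b:F, g:T. ✓
b: successors {d}; [](p | q) there: d:F. ✗
d: successors {e}; [](p | q) there: e:F. ✗
e: successors {f}; [](p | q) there: f:T. ✓
f: successors {g}; [](p | q) there: g:T. ✓
g: successors {h}; [](p | q) there: h:T. ✓
h: successors {h}; [](p | q) there: h:T. ✓
— 5 worlds.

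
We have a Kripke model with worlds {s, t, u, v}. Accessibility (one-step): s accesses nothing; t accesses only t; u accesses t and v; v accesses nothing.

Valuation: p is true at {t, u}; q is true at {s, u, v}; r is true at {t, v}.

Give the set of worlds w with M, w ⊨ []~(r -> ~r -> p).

s: no successors, so []~(r -> ~r -> p) holds vacuously. ✓
t: successors {t}; ~(r -> ~r -> p) there: t:F. ✗
u: successors {t, v}; ~(r -> ~r -> p) there: t:F, v:F. ✗
v: no successors, so []~(r -> ~r -> p) holds vacuously. ✓

{s, v}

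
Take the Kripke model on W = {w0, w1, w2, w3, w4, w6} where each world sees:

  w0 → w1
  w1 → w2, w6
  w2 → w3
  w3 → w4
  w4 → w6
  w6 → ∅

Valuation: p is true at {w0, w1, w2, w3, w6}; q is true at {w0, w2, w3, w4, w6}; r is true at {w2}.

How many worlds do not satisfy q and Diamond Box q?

w0: q is T, Diamond Box q is T. ✓
w1: q is F, Diamond Box q is T. ✗
w2: q is T, Diamond Box q is T. ✓
w3: q is T, Diamond Box q is T. ✓
w4: q is T, Diamond Box q is T. ✓
w6: q is T, Diamond Box q is F. ✗
Satisfying worlds: {w0, w2, w3, w4}.
So q and Diamond Box q fails at the other 2 worlds.

2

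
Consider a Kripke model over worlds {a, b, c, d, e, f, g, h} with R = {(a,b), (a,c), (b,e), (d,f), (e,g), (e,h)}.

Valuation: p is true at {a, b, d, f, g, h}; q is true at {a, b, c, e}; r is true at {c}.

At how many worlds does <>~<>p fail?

5

a: successors {b, c}; ~<>p there: b:T, c:T. ✓
b: successors {e}; ~<>p there: e:F. ✗
c: no successors, so <>~<>p fails. ✗
d: successors {f}; ~<>p there: f:T. ✓
e: successors {g, h}; ~<>p there: g:T, h:T. ✓
f: no successors, so <>~<>p fails. ✗
g: no successors, so <>~<>p fails. ✗
h: no successors, so <>~<>p fails. ✗
Satisfying worlds: {a, d, e}.
So <>~<>p fails at the other 5 worlds.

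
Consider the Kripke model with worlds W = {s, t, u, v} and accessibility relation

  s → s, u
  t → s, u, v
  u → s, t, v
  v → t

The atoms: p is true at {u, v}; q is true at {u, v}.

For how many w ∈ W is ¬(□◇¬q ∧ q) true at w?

s: □◇¬q ∧ q is F. ✓
t: □◇¬q ∧ q is F. ✓
u: □◇¬q ∧ q is T. ✗
v: □◇¬q ∧ q is T. ✗
Satisfying worlds: {s, t}.

2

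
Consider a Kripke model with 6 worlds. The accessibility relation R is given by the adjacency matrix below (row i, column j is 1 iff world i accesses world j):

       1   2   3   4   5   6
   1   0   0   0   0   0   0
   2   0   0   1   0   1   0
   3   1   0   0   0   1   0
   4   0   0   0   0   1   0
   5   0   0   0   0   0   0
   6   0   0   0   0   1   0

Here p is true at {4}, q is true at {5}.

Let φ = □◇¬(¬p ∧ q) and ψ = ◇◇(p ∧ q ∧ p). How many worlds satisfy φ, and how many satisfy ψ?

2 and 0

For □◇¬(¬p ∧ q):
1: no successors, so □◇¬(¬p ∧ q) holds vacuously. ✓
2: successors {3, 5}; ◇¬(¬p ∧ q) there: 3:T, 5:F. ✗
3: successors {1, 5}; ◇¬(¬p ∧ q) there: 1:F, 5:F. ✗
4: successors {5}; ◇¬(¬p ∧ q) there: 5:F. ✗
5: no successors, so □◇¬(¬p ∧ q) holds vacuously. ✓
6: successors {5}; ◇¬(¬p ∧ q) there: 5:F. ✗
— 2 worlds.
For ◇◇(p ∧ q ∧ p):
1: no successors, so ◇◇(p ∧ q ∧ p) fails. ✗
2: successors {3, 5}; ◇(p ∧ q ∧ p) there: 3:F, 5:F. ✗
3: successors {1, 5}; ◇(p ∧ q ∧ p) there: 1:F, 5:F. ✗
4: successors {5}; ◇(p ∧ q ∧ p) there: 5:F. ✗
5: no successors, so ◇◇(p ∧ q ∧ p) fails. ✗
6: successors {5}; ◇(p ∧ q ∧ p) there: 5:F. ✗
— 0 worlds.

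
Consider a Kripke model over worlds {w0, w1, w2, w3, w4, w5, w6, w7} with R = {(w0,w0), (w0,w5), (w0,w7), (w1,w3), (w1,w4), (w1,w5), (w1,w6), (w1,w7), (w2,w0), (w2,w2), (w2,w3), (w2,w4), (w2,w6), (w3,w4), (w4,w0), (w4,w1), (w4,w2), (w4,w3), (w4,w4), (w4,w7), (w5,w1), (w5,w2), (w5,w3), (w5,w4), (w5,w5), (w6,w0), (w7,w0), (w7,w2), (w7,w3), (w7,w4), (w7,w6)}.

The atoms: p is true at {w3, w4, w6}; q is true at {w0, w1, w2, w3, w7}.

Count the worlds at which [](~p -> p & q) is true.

1

w0: successors {w0, w5, w7}; ~p -> p & q there: w0:F, w5:F, w7:F. ✗
w1: successors {w3, w4, w5, w6, w7}; ~p -> p & q there: w3:T, w4:T, w5:F, w6:T, w7:F. ✗
w2: successors {w0, w2, w3, w4, w6}; ~p -> p & q there: w0:F, w2:F, w3:T, w4:T, w6:T. ✗
w3: successors {w4}; ~p -> p & q there: w4:T. ✓
w4: successors {w0, w1, w2, w3, w4, w7}; ~p -> p & q there: w0:F, w1:F, w2:F, w3:T, w4:T, w7:F. ✗
w5: successors {w1, w2, w3, w4, w5}; ~p -> p & q there: w1:F, w2:F, w3:T, w4:T, w5:F. ✗
w6: successors {w0}; ~p -> p & q there: w0:F. ✗
w7: successors {w0, w2, w3, w4, w6}; ~p -> p & q there: w0:F, w2:F, w3:T, w4:T, w6:T. ✗
Satisfying worlds: {w3}.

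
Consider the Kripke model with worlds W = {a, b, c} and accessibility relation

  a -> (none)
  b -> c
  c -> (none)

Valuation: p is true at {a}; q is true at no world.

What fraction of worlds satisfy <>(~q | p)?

1/3

a: no successors, so <>(~q | p) fails. ✗
b: successors {c}; ~q | p there: c:T. ✓
c: no successors, so <>(~q | p) fails. ✗
That's 1 of 3 worlds, so 1/3.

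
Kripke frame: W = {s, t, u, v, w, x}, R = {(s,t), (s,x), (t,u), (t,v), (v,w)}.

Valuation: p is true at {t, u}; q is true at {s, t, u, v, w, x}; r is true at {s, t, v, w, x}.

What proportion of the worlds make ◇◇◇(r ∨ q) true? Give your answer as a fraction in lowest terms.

1/6

s: successors {t, x}; ◇◇(r ∨ q) there: t:T, x:F. ✓
t: successors {u, v}; ◇◇(r ∨ q) there: u:F, v:F. ✗
u: no successors, so ◇◇◇(r ∨ q) fails. ✗
v: successors {w}; ◇◇(r ∨ q) there: w:F. ✗
w: no successors, so ◇◇◇(r ∨ q) fails. ✗
x: no successors, so ◇◇◇(r ∨ q) fails. ✗
That's 1 of 6 worlds, so 1/6.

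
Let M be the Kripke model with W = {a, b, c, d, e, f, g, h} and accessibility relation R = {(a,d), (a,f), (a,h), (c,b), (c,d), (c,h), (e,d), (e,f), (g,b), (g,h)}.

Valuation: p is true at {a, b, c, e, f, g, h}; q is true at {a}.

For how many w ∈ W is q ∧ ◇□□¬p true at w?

1

a: q is T, ◇□□¬p is T. ✓
b: q is F, ◇□□¬p is F. ✗
c: q is F, ◇□□¬p is T. ✗
d: q is F, ◇□□¬p is F. ✗
e: q is F, ◇□□¬p is T. ✗
f: q is F, ◇□□¬p is F. ✗
g: q is F, ◇□□¬p is T. ✗
h: q is F, ◇□□¬p is F. ✗
Satisfying worlds: {a}.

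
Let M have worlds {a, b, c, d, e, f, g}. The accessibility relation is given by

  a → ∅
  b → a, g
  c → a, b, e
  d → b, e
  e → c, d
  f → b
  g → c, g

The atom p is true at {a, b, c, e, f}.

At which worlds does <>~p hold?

{b, e, g}

a: no successors, so <>~p fails. ✗
b: successors {a, g}; ~p there: a:F, g:T. ✓
c: successors {a, b, e}; ~p there: a:F, b:F, e:F. ✗
d: successors {b, e}; ~p there: b:F, e:F. ✗
e: successors {c, d}; ~p there: c:F, d:T. ✓
f: successors {b}; ~p there: b:F. ✗
g: successors {c, g}; ~p there: c:F, g:T. ✓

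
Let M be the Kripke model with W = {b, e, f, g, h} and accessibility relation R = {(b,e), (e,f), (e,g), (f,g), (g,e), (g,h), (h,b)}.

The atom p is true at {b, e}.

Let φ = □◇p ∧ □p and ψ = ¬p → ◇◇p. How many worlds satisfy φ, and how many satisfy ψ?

For □◇p ∧ □p:
b: □◇p is F, □p is T. ✗
e: □◇p is F, □p is F. ✗
f: □◇p is T, □p is F. ✗
g: □◇p is F, □p is F. ✗
h: □◇p is T, □p is T. ✓
— 1 world.
For ¬p → ◇◇p:
b: ¬p is F, ◇◇p is F. ✓
e: ¬p is F, ◇◇p is T. ✓
f: ¬p is T, ◇◇p is T. ✓
g: ¬p is T, ◇◇p is T. ✓
h: ¬p is T, ◇◇p is T. ✓
— 5 worlds.

1 and 5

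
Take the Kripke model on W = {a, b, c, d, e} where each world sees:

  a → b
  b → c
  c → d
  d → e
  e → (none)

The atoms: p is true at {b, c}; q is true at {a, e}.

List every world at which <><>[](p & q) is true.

a: successors {b}; <>[](p & q) there: b:F. ✗
b: successors {c}; <>[](p & q) there: c:F. ✗
c: successors {d}; <>[](p & q) there: d:T. ✓
d: successors {e}; <>[](p & q) there: e:F. ✗
e: no successors, so <><>[](p & q) fails. ✗

{c}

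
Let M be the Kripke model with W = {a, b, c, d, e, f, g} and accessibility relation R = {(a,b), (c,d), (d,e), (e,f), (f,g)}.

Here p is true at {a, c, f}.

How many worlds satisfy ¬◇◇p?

6

a: ◇◇p is F. ✓
b: ◇◇p is F. ✓
c: ◇◇p is F. ✓
d: ◇◇p is T. ✗
e: ◇◇p is F. ✓
f: ◇◇p is F. ✓
g: ◇◇p is F. ✓
Satisfying worlds: {a, b, c, e, f, g}.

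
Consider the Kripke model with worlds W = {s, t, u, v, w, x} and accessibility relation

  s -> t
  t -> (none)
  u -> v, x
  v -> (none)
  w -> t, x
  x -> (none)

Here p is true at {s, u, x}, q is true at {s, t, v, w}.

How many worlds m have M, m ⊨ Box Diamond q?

s: successors {t}; Diamond q there: t:F. ✗
t: no successors, so Box Diamond q holds vacuously. ✓
u: successors {v, x}; Diamond q there: v:F, x:F. ✗
v: no successors, so Box Diamond q holds vacuously. ✓
w: successors {t, x}; Diamond q there: t:F, x:F. ✗
x: no successors, so Box Diamond q holds vacuously. ✓
Satisfying worlds: {t, v, x}.

3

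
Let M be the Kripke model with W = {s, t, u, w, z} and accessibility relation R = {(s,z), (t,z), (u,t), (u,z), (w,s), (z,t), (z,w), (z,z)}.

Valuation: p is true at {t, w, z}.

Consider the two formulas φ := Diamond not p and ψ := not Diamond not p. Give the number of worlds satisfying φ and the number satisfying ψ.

For Diamond not p:
s: successors {z}; not p there: z:F. ✗
t: successors {z}; not p there: z:F. ✗
u: successors {t, z}; not p there: t:F, z:F. ✗
w: successors {s}; not p there: s:T. ✓
z: successors {t, w, z}; not p there: t:F, w:F, z:F. ✗
— 1 world.
For not Diamond not p:
s: Diamond not p is F. ✓
t: Diamond not p is F. ✓
u: Diamond not p is F. ✓
w: Diamond not p is T. ✗
z: Diamond not p is F. ✓
— 4 worlds.

1 and 4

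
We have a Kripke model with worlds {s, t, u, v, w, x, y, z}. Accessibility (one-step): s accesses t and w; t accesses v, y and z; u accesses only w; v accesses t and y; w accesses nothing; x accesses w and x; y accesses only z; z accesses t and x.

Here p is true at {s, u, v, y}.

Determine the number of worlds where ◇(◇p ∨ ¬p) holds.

7

s: successors {t, w}; ◇p ∨ ¬p there: t:T, w:T. ✓
t: successors {v, y, z}; ◇p ∨ ¬p there: v:T, y:F, z:T. ✓
u: successors {w}; ◇p ∨ ¬p there: w:T. ✓
v: successors {t, y}; ◇p ∨ ¬p there: t:T, y:F. ✓
w: no successors, so ◇(◇p ∨ ¬p) fails. ✗
x: successors {w, x}; ◇p ∨ ¬p there: w:T, x:T. ✓
y: successors {z}; ◇p ∨ ¬p there: z:T. ✓
z: successors {t, x}; ◇p ∨ ¬p there: t:T, x:T. ✓
Satisfying worlds: {s, t, u, v, x, y, z}.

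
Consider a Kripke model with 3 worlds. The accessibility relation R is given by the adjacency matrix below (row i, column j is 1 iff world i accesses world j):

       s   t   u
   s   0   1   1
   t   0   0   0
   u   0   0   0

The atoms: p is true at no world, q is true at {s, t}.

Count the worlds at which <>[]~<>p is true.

1

s: successors {t, u}; []~<>p there: t:T, u:T. ✓
t: no successors, so <>[]~<>p fails. ✗
u: no successors, so <>[]~<>p fails. ✗
Satisfying worlds: {s}.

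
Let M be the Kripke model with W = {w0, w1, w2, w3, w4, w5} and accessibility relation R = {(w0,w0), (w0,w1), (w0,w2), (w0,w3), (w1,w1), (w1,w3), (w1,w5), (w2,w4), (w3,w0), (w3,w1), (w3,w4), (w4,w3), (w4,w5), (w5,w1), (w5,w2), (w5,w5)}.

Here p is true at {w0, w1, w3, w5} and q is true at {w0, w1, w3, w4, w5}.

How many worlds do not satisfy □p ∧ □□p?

w0: □p is F, □□p is F. ✗
w1: □p is T, □□p is F. ✗
w2: □p is F, □□p is T. ✗
w3: □p is F, □□p is F. ✗
w4: □p is T, □□p is F. ✗
w5: □p is F, □□p is F. ✗
Satisfying worlds: ∅.
So □p ∧ □□p fails at the other 6 worlds.

6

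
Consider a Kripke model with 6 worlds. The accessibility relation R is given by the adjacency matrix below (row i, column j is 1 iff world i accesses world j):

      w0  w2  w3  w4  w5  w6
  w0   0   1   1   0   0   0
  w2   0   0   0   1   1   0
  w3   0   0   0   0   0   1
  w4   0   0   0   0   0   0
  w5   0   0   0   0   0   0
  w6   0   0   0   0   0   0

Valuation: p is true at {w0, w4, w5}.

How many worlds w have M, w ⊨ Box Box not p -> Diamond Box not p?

3

w0: Box Box not p is F, Diamond Box not p is T. ✓
w2: Box Box not p is T, Diamond Box not p is T. ✓
w3: Box Box not p is T, Diamond Box not p is T. ✓
w4: Box Box not p is T, Diamond Box not p is F. ✗
w5: Box Box not p is T, Diamond Box not p is F. ✗
w6: Box Box not p is T, Diamond Box not p is F. ✗
Satisfying worlds: {w0, w2, w3}.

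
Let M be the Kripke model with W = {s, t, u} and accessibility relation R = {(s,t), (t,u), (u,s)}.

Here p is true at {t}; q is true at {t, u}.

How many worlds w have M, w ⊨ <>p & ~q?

1

s: <>p is T, ~q is T. ✓
t: <>p is F, ~q is F. ✗
u: <>p is F, ~q is F. ✗
Satisfying worlds: {s}.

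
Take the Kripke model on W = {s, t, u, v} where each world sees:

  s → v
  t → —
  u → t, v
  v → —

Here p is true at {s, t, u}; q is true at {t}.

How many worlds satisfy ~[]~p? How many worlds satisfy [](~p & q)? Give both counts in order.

1 and 2

For ~[]~p:
s: []~p is T. ✗
t: []~p is T. ✗
u: []~p is F. ✓
v: []~p is T. ✗
— 1 world.
For [](~p & q):
s: successors {v}; ~p & q there: v:F. ✗
t: no successors, so [](~p & q) holds vacuously. ✓
u: successors {t, v}; ~p & q there: t:F, v:F. ✗
v: no successors, so [](~p & q) holds vacuously. ✓
— 2 worlds.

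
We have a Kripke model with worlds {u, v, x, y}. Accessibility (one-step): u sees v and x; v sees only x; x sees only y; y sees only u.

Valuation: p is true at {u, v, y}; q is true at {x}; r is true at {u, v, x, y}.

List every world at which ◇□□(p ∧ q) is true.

u: successors {v, x}; □□(p ∧ q) there: v:F, x:F. ✗
v: successors {x}; □□(p ∧ q) there: x:F. ✗
x: successors {y}; □□(p ∧ q) there: y:F. ✗
y: successors {u}; □□(p ∧ q) there: u:F. ✗

∅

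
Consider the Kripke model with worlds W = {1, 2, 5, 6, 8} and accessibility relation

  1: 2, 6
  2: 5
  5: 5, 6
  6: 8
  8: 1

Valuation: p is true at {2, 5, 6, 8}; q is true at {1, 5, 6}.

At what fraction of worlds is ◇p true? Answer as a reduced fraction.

1: successors {2, 6}; p there: 2:T, 6:T. ✓
2: successors {5}; p there: 5:T. ✓
5: successors {5, 6}; p there: 5:T, 6:T. ✓
6: successors {8}; p there: 8:T. ✓
8: successors {1}; p there: 1:F. ✗
That's 4 of 5 worlds, so 4/5.

4/5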